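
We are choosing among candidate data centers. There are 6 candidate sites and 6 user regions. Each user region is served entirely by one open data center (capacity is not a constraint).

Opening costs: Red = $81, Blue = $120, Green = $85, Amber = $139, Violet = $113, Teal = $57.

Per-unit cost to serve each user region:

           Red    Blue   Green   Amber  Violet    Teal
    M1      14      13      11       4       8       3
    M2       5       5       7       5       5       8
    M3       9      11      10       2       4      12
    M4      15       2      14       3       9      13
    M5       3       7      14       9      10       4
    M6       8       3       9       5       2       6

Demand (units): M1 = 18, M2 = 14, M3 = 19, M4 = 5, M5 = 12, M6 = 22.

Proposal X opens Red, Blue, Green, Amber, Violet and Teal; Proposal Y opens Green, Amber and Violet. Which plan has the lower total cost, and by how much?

Proposal X: {Red, Blue, Green, Amber, Violet, Teal}: M1→Teal 3·18=54, M2→Red 5·14=70, M3→Amber 2·19=38, M4→Blue 2·5=10, M5→Red 3·12=36, M6→Violet 2·22=44. Service 252; fixed 595; total 847.
Proposal Y: {Green, Amber, Violet}: M1→Amber 4·18=72, M2→Amber 5·14=70, M3→Amber 2·19=38, M4→Amber 3·5=15, M5→Amber 9·12=108, M6→Violet 2·22=44. Service 347; fixed 337; total 684.
Difference: |847 − 684| = 163.

Proposal Y is cheaper by 163.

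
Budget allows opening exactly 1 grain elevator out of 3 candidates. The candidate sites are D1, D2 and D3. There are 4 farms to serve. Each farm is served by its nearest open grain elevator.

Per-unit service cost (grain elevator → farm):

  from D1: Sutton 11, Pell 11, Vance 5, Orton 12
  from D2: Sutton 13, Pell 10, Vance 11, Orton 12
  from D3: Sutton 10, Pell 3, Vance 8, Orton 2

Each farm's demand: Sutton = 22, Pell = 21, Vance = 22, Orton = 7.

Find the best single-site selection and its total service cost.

Choose D3 only; total service cost 473.

With exactly 1 open, each farm uses its cheapest among the chosen.
{D3}: Sutton→D3 10·22=220, Pell→D3 3·21=63, Vance→D3 8·22=176, Orton→D3 2·7=14. Service cost 473.
{D1}: service cost 667
{D2}: service cost 822
Among all 3 size-1 choices, {D3} is lowest.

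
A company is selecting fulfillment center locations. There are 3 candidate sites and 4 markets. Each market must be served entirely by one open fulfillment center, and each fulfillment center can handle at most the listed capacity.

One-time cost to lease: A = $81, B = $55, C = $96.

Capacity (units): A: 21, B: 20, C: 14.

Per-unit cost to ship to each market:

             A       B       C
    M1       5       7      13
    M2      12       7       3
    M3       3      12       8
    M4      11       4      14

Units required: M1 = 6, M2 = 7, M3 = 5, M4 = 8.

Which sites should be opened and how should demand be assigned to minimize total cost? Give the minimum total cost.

Minimum total cost: 262

Open {A, B}: M1→A 5·6=30, M2→B 7·7=49, M3→A 3·5=15, M4→B 4·8=32.
Loads: A carries 11/21, B carries 15/20. Service 126; fixed 136; total 262.
Next best feasible plan costs 286.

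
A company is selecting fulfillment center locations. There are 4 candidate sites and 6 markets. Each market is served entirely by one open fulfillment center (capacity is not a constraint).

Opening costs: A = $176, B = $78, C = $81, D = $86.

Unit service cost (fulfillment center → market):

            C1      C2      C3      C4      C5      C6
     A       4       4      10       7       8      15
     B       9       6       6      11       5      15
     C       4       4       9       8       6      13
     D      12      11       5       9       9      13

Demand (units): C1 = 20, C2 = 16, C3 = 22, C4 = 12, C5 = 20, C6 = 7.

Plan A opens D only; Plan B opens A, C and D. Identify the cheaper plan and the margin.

Plan A: {D}: C1→D 12·20=240, C2→D 11·16=176, C3→D 5·22=110, C4→D 9·12=108, C5→D 9·20=180, C6→D 13·7=91. Service 905; fixed 86; total 991.
Plan B: {A, C, D}: C1→A 4·20=80, C2→A 4·16=64, C3→D 5·22=110, C4→A 7·12=84, C5→C 6·20=120, C6→C 13·7=91. Service 549; fixed 343; total 892.
Difference: |991 − 892| = 99.

Plan B is cheaper by 99.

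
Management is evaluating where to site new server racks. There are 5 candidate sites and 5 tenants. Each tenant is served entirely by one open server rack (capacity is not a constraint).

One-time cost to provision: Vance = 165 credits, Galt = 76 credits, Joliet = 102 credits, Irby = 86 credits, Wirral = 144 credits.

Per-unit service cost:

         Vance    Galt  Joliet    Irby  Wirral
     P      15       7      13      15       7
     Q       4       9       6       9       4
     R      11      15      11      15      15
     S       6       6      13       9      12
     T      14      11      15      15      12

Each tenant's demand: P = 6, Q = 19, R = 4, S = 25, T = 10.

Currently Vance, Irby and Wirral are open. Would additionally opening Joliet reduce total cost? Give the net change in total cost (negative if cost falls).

No — net change +102 (cost rises by 102).

Current service cost with {Vance, Irby, Wirral}: 432.
Adding Joliet: each tenant re-picks its cheapest; new service cost 432, saving 0.
Extra fixed cost: 102. Net change = 102 − 0 = 102.
(Totals: 827 → 929.)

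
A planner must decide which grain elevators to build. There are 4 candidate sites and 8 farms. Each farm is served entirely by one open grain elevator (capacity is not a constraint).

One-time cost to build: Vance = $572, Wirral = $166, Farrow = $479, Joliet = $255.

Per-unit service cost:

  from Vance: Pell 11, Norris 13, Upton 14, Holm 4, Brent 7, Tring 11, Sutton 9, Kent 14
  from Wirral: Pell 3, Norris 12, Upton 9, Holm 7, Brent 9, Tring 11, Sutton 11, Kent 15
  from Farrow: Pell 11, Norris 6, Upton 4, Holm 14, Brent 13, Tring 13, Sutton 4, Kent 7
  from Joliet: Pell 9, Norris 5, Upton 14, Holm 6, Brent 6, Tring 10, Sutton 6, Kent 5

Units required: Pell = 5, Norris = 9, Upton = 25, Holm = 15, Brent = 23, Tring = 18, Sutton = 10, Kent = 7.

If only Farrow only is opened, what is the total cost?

Total cost: 1520

Each farm is assigned to its cheapest site among the open ones.
{Farrow}: Pell→Farrow 11·5=55, Norris→Farrow 6·9=54, Upton→Farrow 4·25=100, Holm→Farrow 14·15=210, Brent→Farrow 13·23=299, Tring→Farrow 13·18=234, Sutton→Farrow 4·10=40, Kent→Farrow 7·7=49. Service 1041; fixed 479; total 1520.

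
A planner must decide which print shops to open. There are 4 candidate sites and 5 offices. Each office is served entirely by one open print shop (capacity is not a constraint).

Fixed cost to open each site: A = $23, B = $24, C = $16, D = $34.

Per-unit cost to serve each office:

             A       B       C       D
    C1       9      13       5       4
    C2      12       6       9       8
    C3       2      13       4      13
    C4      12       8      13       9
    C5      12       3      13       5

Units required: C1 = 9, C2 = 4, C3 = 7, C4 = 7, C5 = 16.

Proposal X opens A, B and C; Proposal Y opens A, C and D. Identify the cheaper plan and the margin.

Proposal X: {A, B, C}: C1→C 5·9=45, C2→B 6·4=24, C3→A 2·7=14, C4→B 8·7=56, C5→B 3·16=48. Service 187; fixed 63; total 250.
Proposal Y: {A, C, D}: C1→D 4·9=36, C2→D 8·4=32, C3→A 2·7=14, C4→D 9·7=63, C5→D 5·16=80. Service 225; fixed 73; total 298.
Difference: |250 − 298| = 48.

Proposal X is cheaper by 48.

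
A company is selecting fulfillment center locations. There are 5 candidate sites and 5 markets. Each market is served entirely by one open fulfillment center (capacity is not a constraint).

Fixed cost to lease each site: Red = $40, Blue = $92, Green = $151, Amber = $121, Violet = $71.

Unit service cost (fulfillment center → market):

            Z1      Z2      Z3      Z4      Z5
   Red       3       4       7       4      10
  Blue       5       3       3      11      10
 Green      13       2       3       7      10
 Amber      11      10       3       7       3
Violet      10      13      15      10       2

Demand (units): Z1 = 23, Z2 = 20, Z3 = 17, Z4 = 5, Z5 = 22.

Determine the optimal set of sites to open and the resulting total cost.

Open Red and Violet; minimum total cost 443.

For any fixed open set, each market goes to its cheapest open site; total = fixed + service.
{Red, Violet}: Z1→Red 3·23=69, Z2→Red 4·20=80, Z3→Red 7·17=119, Z4→Red 4·5=20, Z5→Violet 2·22=44. Service 332; fixed 111; total 443.
{Red, Blue, Violet}: Z1→Red 3·23=69, Z2→Blue 3·20=60, Z3→Blue 3·17=51, Z4→Red 4·5=20, Z5→Violet 2·22=44. Service 244; fixed 203; total 447.
{Red, Amber}: service 286 + fixed 161 = 447
{Red, Blue, Green, Amber, Violet}: Z1→Red 3·23=69, Z2→Green 2·20=40, Z3→Blue 3·17=51, Z4→Red 4·5=20, Z5→Violet 2·22=44. Service 224; fixed 475; total 699.
No other subset beats 443.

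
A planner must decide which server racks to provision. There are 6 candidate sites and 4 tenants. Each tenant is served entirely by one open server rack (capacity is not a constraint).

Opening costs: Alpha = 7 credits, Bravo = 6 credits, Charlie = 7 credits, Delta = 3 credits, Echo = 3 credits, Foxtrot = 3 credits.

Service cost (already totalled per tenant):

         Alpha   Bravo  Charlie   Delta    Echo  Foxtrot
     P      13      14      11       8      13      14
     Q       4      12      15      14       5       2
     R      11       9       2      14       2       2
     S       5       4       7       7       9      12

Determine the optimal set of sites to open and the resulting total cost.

For any fixed open set, each tenant goes to its cheapest open site; total = fixed + service.
{Delta, Foxtrot}: P→Delta 8, Q→Foxtrot 2, R→Foxtrot 2, S→Delta 7. Service 19; fixed 6; total 25.
{Bravo, Delta, Foxtrot}: P→Delta 8, Q→Foxtrot 2, R→Foxtrot 2, S→Bravo 4. Service 16; fixed 12; total 28.
{Delta, Echo}: service 22 + fixed 6 = 28
{Alpha, Bravo, Charlie, Delta, Echo, Foxtrot}: service 16 + fixed 29 = 45
No other subset beats 25.

Open Delta and Foxtrot; minimum total cost 25.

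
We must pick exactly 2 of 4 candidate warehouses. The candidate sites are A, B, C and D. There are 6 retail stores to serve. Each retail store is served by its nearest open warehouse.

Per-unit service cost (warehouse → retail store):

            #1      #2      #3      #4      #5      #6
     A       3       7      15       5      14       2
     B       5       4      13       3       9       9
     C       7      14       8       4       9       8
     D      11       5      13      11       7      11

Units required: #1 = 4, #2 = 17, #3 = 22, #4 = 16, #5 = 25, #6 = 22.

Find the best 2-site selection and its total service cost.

With exactly 2 open, each retail store uses its cheapest among the chosen.
{A, C}: #1→A 3·4=12, #2→A 7·17=119, #3→C 8·22=176, #4→C 4·16=64, #5→C 9·25=225, #6→A 2·22=44. Service cost 640.
{A, D}: service cost 682
{A, B}: service cost 683
Among all 6 size-2 choices, {A, C} is lowest.

Choose A and C; total service cost 640.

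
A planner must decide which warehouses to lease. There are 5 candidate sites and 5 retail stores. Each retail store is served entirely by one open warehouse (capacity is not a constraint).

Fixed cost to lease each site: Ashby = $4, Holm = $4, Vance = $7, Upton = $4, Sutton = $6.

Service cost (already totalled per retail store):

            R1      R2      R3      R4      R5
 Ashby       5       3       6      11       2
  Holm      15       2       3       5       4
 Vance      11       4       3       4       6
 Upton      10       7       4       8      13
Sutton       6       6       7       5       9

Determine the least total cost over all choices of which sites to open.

Minimum total cost: 25

For any fixed open set, each retail store goes to its cheapest open site; total = fixed + service.
{Ashby, Holm}: R1→Ashby 5, R2→Holm 2, R3→Holm 3, R4→Holm 5, R5→Ashby 2. Service 17; fixed 8; total 25.
{Ashby, Vance}: service 17 + fixed 11 = 28
{Ashby, Holm, Upton}: service 17 + fixed 12 = 29
{Ashby, Holm, Vance, Upton, Sutton}: service 16 + fixed 25 = 41
No other subset beats 25.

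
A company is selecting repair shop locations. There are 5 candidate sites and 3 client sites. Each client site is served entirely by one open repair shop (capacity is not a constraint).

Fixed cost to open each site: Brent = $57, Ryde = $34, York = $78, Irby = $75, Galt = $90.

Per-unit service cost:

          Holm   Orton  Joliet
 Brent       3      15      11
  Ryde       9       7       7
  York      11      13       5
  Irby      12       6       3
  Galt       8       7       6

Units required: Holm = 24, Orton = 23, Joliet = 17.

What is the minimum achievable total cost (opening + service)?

Minimum total cost: 393

For any fixed open set, each client site goes to its cheapest open site; total = fixed + service.
{Brent, Irby}: Holm→Brent 3·24=72, Orton→Irby 6·23=138, Joliet→Irby 3·17=51. Service 261; fixed 132; total 393.
{Brent, Ryde, Irby}: service 261 + fixed 166 = 427
{Brent, Ryde}: service 352 + fixed 91 = 443
{Brent, Ryde, York, Irby, Galt}: Holm→Brent 3·24=72, Orton→Irby 6·23=138, Joliet→Irby 3·17=51. Service 261; fixed 334; total 595.
No other subset beats 393.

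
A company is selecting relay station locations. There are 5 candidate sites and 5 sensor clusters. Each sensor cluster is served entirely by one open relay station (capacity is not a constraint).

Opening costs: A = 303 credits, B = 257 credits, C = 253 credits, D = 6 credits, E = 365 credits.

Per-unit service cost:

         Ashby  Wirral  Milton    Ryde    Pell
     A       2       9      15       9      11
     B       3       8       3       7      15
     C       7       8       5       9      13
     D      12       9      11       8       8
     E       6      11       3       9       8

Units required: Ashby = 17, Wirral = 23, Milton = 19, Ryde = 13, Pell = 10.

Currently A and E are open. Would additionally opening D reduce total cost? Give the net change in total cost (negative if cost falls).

Current service cost with {A, E}: 495.
Adding D: each sensor cluster re-picks its cheapest; new service cost 482, saving 13.
Extra fixed cost: 6. Net change = 6 − 13 = -7.
(Totals: 1163 → 1156.)

Yes — net change −7 (cost falls by 7).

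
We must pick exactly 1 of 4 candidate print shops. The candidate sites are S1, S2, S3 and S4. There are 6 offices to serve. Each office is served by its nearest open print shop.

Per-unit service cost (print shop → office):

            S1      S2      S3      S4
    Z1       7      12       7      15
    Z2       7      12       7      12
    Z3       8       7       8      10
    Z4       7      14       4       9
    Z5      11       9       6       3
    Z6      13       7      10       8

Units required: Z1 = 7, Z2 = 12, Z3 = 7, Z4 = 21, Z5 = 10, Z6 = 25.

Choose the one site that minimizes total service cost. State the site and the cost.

Choose S3 only; total service cost 583.

With exactly 1 open, each office uses its cheapest among the chosen.
{S3}: Z1→S3 7·7=49, Z2→S3 7·12=84, Z3→S3 8·7=56, Z4→S3 4·21=84, Z5→S3 6·10=60, Z6→S3 10·25=250. Service cost 583.
{S4}: service cost 738
{S1}: service cost 771
Among all 4 size-1 choices, {S3} is lowest.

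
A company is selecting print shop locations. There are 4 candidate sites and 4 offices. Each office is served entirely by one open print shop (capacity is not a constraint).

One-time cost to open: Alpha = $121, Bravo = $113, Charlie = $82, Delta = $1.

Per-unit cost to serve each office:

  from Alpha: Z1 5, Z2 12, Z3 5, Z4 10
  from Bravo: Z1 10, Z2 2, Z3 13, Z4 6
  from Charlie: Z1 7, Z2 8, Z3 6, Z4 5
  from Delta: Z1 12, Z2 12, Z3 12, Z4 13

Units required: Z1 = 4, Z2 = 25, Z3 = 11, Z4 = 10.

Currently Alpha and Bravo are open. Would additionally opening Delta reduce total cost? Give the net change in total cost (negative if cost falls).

No — net change +1 (cost rises by 1).

Current service cost with {Alpha, Bravo}: 185.
Adding Delta: each office re-picks its cheapest; new service cost 185, saving 0.
Extra fixed cost: 1. Net change = 1 − 0 = 1.
(Totals: 419 → 420.)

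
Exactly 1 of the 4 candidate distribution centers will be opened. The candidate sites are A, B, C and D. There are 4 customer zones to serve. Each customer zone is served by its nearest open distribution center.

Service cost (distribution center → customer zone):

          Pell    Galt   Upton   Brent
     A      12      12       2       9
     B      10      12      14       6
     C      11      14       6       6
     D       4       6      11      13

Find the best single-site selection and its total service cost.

With exactly 1 open, each customer zone uses its cheapest among the chosen.
{D}: Pell→D 4, Galt→D 6, Upton→D 11, Brent→D 13. Service cost 34.
{A}: service cost 35
{C}: service cost 37
Among all 4 size-1 choices, {D} is lowest.

Choose D only; total service cost 34.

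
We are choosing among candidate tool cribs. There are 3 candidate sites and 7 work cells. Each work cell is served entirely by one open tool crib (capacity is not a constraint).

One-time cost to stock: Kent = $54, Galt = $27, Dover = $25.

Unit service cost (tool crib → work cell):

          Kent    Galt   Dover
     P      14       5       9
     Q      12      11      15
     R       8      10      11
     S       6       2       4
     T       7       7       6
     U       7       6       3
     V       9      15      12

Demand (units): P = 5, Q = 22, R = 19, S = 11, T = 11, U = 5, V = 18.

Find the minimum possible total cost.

For any fixed open set, each work cell goes to its cheapest open site; total = fixed + service.
{Kent, Galt, Dover}: P→Galt 5·5=25, Q→Galt 11·22=242, R→Kent 8·19=152, S→Galt 2·11=22, T→Dover 6·11=66, U→Dover 3·5=15, V→Kent 9·18=162. Service 684; fixed 106; total 790.
{Kent, Galt}: service 710 + fixed 81 = 791
{Kent, Dover}: P→Dover 9·5=45, Q→Kent 12·22=264, R→Kent 8·19=152, S→Dover 4·11=44, T→Dover 6·11=66, U→Dover 3·5=15, V→Kent 9·18=162. Service 748; fixed 79; total 827.
{Dover}: P→Dover 9·5=45, Q→Dover 15·22=330, R→Dover 11·19=209, S→Dover 4·11=44, T→Dover 6·11=66, U→Dover 3·5=15, V→Dover 12·18=216. Service 925; fixed 25; total 950.
No other subset beats 790.

Minimum total cost: 790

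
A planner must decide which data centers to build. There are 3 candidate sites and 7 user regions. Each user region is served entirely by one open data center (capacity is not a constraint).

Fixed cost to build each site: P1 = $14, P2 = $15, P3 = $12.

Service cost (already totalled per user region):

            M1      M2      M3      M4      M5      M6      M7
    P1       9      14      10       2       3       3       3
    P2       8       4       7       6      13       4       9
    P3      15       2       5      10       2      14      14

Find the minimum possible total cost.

Minimum total cost: 52

For any fixed open set, each user region goes to its cheapest open site; total = fixed + service.
{P1, P3}: M1→P1 9, M2→P3 2, M3→P3 5, M4→P1 2, M5→P3 2, M6→P1 3, M7→P1 3. Service 26; fixed 26; total 52.
{P1}: M1→P1 9, M2→P1 14, M3→P1 10, M4→P1 2, M5→P1 3, M6→P1 3, M7→P1 3. Service 44; fixed 14; total 58.
{P1, P2}: service 30 + fixed 29 = 59
{P1, P2, P3}: service 25 + fixed 41 = 66
(All 7 nonempty subsets were checked; P1 and P3 is lowest.)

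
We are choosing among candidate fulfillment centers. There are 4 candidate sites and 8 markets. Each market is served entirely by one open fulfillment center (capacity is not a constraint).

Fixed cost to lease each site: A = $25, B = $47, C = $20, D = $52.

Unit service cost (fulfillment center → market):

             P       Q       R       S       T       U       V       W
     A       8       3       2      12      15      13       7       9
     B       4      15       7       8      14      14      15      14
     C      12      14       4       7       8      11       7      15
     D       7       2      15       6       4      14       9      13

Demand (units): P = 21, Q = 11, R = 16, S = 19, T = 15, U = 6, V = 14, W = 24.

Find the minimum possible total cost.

Minimum total cost: 828

For any fixed open set, each market goes to its cheapest open site; total = fixed + service.
{A, B, D}: P→B 4·21=84, Q→D 2·11=22, R→A 2·16=32, S→D 6·19=114, T→D 4·15=60, U→A 13·6=78, V→A 7·14=98, W→A 9·24=216. Service 704; fixed 124; total 828.
{A, B, C, D}: service 692 + fixed 144 = 836
{A, D}: service 767 + fixed 77 = 844
{C}: service 1247 + fixed 20 = 1267
No other subset beats 828.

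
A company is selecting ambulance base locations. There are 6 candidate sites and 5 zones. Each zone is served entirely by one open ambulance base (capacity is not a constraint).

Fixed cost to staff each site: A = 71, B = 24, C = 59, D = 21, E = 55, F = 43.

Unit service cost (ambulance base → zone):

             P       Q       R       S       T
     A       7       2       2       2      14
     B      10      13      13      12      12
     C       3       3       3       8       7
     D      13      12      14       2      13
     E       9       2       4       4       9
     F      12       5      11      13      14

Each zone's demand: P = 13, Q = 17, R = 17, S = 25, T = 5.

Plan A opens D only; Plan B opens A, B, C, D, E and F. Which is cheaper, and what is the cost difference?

Plan A: {D}: P→D 13·13=169, Q→D 12·17=204, R→D 14·17=238, S→D 2·25=50, T→D 13·5=65. Service 726; fixed 21; total 747.
Plan B: {A, B, C, D, E, F}: P→C 3·13=39, Q→A 2·17=34, R→A 2·17=34, S→A 2·25=50, T→C 7·5=35. Service 192; fixed 273; total 465.
Difference: |747 − 465| = 282.

Plan B is cheaper by 282.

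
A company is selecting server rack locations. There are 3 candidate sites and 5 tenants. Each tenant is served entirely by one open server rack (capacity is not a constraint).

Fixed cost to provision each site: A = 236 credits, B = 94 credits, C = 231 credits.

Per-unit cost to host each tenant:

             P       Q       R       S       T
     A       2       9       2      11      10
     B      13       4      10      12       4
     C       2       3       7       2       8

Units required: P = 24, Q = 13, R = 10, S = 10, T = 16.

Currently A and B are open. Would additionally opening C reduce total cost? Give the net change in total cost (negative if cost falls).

No — net change +128 (cost rises by 128).

Current service cost with {A, B}: 294.
Adding C: each tenant re-picks its cheapest; new service cost 191, saving 103.
Extra fixed cost: 231. Net change = 231 − 103 = 128.
(Totals: 624 → 752.)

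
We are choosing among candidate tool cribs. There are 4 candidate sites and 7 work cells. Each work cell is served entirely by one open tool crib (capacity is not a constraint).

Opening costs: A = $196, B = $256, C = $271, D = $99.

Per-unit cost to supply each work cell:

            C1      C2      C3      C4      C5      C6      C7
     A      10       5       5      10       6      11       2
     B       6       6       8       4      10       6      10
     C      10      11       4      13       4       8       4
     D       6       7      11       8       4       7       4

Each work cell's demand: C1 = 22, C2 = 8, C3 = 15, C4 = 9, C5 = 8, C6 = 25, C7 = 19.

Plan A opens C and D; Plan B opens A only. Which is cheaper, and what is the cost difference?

Plan A is cheaper by 9.

Plan A: {C, D}: C1→D 6·22=132, C2→D 7·8=56, C3→C 4·15=60, C4→D 8·9=72, C5→C 4·8=32, C6→D 7·25=175, C7→C 4·19=76. Service 603; fixed 370; total 973.
Plan B: {A}: C1→A 10·22=220, C2→A 5·8=40, C3→A 5·15=75, C4→A 10·9=90, C5→A 6·8=48, C6→A 11·25=275, C7→A 2·19=38. Service 786; fixed 196; total 982.
Difference: |973 − 982| = 9.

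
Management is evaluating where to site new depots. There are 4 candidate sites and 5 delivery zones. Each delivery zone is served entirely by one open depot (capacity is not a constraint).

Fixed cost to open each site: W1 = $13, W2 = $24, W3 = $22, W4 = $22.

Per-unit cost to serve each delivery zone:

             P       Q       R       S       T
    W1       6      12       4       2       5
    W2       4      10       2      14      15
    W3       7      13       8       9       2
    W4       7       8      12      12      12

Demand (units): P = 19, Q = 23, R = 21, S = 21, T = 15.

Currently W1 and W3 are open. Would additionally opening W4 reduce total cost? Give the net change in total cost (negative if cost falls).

Yes — net change −70 (cost falls by 70).

Current service cost with {W1, W3}: 546.
Adding W4: each delivery zone re-picks its cheapest; new service cost 454, saving 92.
Extra fixed cost: 22. Net change = 22 − 92 = -70.
(Totals: 581 → 511.)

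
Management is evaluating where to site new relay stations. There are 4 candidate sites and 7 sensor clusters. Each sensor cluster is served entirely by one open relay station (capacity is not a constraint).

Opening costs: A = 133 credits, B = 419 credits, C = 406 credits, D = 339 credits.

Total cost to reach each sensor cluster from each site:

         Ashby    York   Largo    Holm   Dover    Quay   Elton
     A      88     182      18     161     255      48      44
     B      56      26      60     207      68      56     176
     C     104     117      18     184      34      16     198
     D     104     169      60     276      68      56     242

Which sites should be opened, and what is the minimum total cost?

Open A only; minimum total cost 929.

For any fixed open set, each sensor cluster goes to its cheapest open site; total = fixed + service.
{A}: Ashby→A 88, York→A 182, Largo→A 18, Holm→A 161, Dover→A 255, Quay→A 48, Elton→A 44. Service 796; fixed 133; total 929.
{A, B}: service 421 + fixed 552 = 973
{A, C}: service 478 + fixed 539 = 1017
{A, B, C, D}: Ashby→B 56, York→B 26, Largo→A 18, Holm→A 161, Dover→C 34, Quay→C 16, Elton→A 44. Service 355; fixed 1297; total 1652.
(All 15 nonempty subsets were checked; A only is lowest.)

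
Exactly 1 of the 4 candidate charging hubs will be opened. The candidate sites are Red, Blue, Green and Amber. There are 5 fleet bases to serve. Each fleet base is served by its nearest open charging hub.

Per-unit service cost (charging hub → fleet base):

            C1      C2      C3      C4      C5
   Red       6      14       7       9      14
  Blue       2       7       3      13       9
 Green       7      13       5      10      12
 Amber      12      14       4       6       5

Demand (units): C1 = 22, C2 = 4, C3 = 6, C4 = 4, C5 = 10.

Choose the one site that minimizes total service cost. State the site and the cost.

With exactly 1 open, each fleet base uses its cheapest among the chosen.
{Blue}: C1→Blue 2·22=44, C2→Blue 7·4=28, C3→Blue 3·6=18, C4→Blue 13·4=52, C5→Blue 9·10=90. Service cost 232.
{Green}: service cost 396
{Red}: service cost 406
Among all 4 size-1 choices, {Blue} is lowest.

Choose Blue only; total service cost 232.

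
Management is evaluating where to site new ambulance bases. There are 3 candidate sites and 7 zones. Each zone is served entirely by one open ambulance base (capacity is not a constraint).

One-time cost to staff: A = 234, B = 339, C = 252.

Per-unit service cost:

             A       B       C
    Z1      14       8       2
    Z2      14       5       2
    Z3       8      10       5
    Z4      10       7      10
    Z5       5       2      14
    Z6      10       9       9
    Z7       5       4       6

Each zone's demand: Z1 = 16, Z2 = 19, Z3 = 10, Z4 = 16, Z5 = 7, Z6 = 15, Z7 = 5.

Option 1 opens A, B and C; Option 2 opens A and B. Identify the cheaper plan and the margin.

Option 2 is cheaper by 69.

Option 1: {A, B, C}: Z1→C 2·16=32, Z2→C 2·19=38, Z3→C 5·10=50, Z4→B 7·16=112, Z5→B 2·7=14, Z6→B 9·15=135, Z7→B 4·5=20. Service 401; fixed 825; total 1226.
Option 2: {A, B}: Z1→B 8·16=128, Z2→B 5·19=95, Z3→A 8·10=80, Z4→B 7·16=112, Z5→B 2·7=14, Z6→B 9·15=135, Z7→B 4·5=20. Service 584; fixed 573; total 1157.
Difference: |1226 − 1157| = 69.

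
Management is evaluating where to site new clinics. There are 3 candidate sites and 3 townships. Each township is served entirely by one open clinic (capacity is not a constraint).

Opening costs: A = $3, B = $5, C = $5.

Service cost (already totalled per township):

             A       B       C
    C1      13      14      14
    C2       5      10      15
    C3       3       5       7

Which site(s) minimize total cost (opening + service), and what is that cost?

For any fixed open set, each township goes to its cheapest open site; total = fixed + service.
{A}: C1→A 13, C2→A 5, C3→A 3. Service 21; fixed 3; total 24.
{A, B}: service 21 + fixed 8 = 29
{A, C}: service 21 + fixed 8 = 29
{A, B, C}: service 21 + fixed 13 = 34
(All 7 nonempty subsets were checked; A only is lowest.)

Open A only; minimum total cost 24.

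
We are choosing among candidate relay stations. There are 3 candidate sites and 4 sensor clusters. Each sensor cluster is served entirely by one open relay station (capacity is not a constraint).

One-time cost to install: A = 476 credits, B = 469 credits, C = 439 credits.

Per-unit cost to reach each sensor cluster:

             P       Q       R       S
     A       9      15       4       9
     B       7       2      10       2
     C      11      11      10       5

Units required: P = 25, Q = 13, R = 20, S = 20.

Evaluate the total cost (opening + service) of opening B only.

Each sensor cluster is assigned to its cheapest site among the open ones.
{B}: P→B 7·25=175, Q→B 2·13=26, R→B 10·20=200, S→B 2·20=40. Service 441; fixed 469; total 910.

Total cost: 910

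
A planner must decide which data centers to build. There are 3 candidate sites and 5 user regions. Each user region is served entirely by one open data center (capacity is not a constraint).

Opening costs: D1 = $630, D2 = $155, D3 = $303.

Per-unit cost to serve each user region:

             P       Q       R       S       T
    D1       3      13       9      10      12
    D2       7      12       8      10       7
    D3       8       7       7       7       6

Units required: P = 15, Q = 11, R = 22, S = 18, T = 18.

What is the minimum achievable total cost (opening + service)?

For any fixed open set, each user region goes to its cheapest open site; total = fixed + service.
{D2}: P→D2 7·15=105, Q→D2 12·11=132, R→D2 8·22=176, S→D2 10·18=180, T→D2 7·18=126. Service 719; fixed 155; total 874.
{D3}: service 585 + fixed 303 = 888
{D2, D3}: P→D2 7·15=105, Q→D3 7·11=77, R→D3 7·22=154, S→D3 7·18=126, T→D3 6·18=108. Service 570; fixed 458; total 1028.
{D1, D2, D3}: P→D1 3·15=45, Q→D3 7·11=77, R→D3 7·22=154, S→D3 7·18=126, T→D3 6·18=108. Service 510; fixed 1088; total 1598.
No other subset beats 874.

Minimum total cost: 874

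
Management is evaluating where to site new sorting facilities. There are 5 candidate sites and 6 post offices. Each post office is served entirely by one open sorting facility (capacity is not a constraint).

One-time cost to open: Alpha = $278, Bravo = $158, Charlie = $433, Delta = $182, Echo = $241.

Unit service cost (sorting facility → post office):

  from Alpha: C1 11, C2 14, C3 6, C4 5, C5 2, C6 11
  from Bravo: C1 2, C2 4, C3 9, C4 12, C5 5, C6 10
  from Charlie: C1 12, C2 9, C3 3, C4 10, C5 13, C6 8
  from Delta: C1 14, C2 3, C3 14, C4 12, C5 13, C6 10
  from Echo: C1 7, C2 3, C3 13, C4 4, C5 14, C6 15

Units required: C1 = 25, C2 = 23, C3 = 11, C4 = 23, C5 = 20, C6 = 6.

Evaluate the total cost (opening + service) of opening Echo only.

Each post office is assigned to its cheapest site among the open ones.
{Echo}: C1→Echo 7·25=175, C2→Echo 3·23=69, C3→Echo 13·11=143, C4→Echo 4·23=92, C5→Echo 14·20=280, C6→Echo 15·6=90. Service 849; fixed 241; total 1090.

Total cost: 1090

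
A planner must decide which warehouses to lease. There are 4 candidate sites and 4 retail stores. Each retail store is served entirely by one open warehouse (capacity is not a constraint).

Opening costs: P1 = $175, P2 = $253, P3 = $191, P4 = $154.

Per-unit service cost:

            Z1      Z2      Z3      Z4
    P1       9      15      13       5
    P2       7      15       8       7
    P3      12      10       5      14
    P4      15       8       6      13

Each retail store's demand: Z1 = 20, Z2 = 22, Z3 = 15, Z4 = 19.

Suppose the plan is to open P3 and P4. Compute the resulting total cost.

Total cost: 1083

Each retail store is assigned to its cheapest site among the open ones.
{P3, P4}: Z1→P3 12·20=240, Z2→P4 8·22=176, Z3→P3 5·15=75, Z4→P4 13·19=247. Service 738; fixed 345; total 1083.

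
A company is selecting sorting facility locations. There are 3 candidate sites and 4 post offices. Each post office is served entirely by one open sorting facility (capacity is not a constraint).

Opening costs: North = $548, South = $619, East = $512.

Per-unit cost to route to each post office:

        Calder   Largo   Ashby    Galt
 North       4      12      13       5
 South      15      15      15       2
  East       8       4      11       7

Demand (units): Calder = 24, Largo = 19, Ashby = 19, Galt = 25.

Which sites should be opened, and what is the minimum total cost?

Open East only; minimum total cost 1164.

For any fixed open set, each post office goes to its cheapest open site; total = fixed + service.
{East}: Calder→East 8·24=192, Largo→East 4·19=76, Ashby→East 11·19=209, Galt→East 7·25=175. Service 652; fixed 512; total 1164.
{North}: service 696 + fixed 548 = 1244
{North, East}: Calder→North 4·24=96, Largo→East 4·19=76, Ashby→East 11·19=209, Galt→North 5·25=125. Service 506; fixed 1060; total 1566.
{North, South, East}: service 431 + fixed 1679 = 2110
No other subset beats 1164.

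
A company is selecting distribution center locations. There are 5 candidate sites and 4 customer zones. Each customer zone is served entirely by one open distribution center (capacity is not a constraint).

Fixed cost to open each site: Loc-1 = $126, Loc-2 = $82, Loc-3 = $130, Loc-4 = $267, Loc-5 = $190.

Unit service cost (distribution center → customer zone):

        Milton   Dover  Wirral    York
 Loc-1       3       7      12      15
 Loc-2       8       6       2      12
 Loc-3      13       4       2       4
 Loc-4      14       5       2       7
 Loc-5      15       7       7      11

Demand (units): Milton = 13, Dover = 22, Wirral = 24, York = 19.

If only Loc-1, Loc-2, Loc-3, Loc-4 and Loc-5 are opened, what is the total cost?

Each customer zone is assigned to its cheapest site among the open ones.
{Loc-1, Loc-2, Loc-3, Loc-4, Loc-5}: Milton→Loc-1 3·13=39, Dover→Loc-3 4·22=88, Wirral→Loc-2 2·24=48, York→Loc-3 4·19=76. Service 251; fixed 795; total 1046.

Total cost: 1046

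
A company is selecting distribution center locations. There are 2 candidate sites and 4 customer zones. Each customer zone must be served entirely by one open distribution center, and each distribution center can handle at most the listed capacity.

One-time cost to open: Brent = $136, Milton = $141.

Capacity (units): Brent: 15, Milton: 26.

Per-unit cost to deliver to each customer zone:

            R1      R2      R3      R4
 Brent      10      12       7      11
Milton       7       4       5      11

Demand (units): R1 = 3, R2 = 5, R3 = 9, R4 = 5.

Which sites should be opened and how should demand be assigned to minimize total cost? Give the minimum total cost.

Open {Milton}: R1→Milton 7·3=21, R2→Milton 4·5=20, R3→Milton 5·9=45, R4→Milton 11·5=55.
Loads: Milton carries 22/26. Service 141; fixed 141; total 282.
Next best feasible plan costs 418.

Minimum total cost: 282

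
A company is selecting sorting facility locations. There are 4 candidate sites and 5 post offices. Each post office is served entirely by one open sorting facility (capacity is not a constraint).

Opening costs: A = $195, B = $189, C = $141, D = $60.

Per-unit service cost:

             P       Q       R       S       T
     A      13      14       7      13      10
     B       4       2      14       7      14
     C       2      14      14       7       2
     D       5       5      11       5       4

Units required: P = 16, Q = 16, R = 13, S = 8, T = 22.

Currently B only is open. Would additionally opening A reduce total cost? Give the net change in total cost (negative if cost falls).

Current service cost with {B}: 642.
Adding A: each post office re-picks its cheapest; new service cost 463, saving 179.
Extra fixed cost: 195. Net change = 195 − 179 = 16.
(Totals: 831 → 847.)

No — net change +16 (cost rises by 16).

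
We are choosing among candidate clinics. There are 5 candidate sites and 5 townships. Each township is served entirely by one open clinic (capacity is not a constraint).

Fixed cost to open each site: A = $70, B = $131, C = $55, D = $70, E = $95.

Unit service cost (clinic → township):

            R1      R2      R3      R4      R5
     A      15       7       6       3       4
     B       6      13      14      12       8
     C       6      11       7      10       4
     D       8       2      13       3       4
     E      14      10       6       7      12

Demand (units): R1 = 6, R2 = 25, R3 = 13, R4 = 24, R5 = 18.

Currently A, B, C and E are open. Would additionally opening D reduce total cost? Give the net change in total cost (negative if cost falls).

Current service cost with {A, B, C, E}: 433.
Adding D: each township re-picks its cheapest; new service cost 308, saving 125.
Extra fixed cost: 70. Net change = 70 − 125 = -55.
(Totals: 784 → 729.)

Yes — net change −55 (cost falls by 55).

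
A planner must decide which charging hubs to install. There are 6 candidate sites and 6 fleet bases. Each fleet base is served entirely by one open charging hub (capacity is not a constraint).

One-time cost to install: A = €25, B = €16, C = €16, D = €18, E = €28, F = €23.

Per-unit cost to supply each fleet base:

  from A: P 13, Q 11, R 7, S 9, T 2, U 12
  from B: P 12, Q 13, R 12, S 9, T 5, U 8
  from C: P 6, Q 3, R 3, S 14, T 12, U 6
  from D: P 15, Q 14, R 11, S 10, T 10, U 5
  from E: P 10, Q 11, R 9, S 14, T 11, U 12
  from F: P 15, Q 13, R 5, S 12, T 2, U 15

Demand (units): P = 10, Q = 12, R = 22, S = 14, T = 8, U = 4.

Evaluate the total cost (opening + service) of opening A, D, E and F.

Each fleet base is assigned to its cheapest site among the open ones.
{A, D, E, F}: P→E 10·10=100, Q→A 11·12=132, R→F 5·22=110, S→A 9·14=126, T→A 2·8=16, U→D 5·4=20. Service 504; fixed 94; total 598.

Total cost: 598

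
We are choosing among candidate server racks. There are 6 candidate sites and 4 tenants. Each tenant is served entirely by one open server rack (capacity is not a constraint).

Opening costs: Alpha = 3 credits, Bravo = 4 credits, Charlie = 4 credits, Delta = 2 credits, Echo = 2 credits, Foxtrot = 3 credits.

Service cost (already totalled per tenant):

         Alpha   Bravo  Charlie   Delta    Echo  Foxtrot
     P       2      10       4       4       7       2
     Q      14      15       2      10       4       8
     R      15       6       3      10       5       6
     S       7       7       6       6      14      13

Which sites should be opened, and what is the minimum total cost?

Open Charlie only; minimum total cost 19.

For any fixed open set, each tenant goes to its cheapest open site; total = fixed + service.
{Charlie}: P→Charlie 4, Q→Charlie 2, R→Charlie 3, S→Charlie 6. Service 15; fixed 4; total 19.
{Alpha, Charlie}: P→Alpha 2, Q→Charlie 2, R→Charlie 3, S→Charlie 6. Service 13; fixed 7; total 20.
{Charlie, Foxtrot}: service 13 + fixed 7 = 20
{Alpha, Bravo, Charlie, Delta, Echo, Foxtrot}: service 13 + fixed 18 = 31
No other subset beats 19.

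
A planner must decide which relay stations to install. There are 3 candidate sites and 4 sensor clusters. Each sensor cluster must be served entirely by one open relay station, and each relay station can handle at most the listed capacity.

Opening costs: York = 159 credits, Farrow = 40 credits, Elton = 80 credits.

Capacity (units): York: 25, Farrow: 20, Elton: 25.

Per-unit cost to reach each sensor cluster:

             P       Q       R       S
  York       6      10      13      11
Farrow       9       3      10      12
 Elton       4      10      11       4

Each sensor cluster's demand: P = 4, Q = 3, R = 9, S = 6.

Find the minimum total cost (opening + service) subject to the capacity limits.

Minimum total cost: 249

Open {Elton}: P→Elton 4·4=16, Q→Elton 10·3=30, R→Elton 11·9=99, S→Elton 4·6=24.
Loads: Elton carries 22/25. Service 169; fixed 80; total 249.
Next best feasible plan costs 259.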